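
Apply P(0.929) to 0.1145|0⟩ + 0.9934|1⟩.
0.1145|0⟩ + (0.5947 + 0.7957i)|1⟩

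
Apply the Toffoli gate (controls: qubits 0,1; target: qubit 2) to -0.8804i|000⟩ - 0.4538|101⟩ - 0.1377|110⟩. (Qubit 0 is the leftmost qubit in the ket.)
-0.8804i|000⟩ - 0.4538|101⟩ - 0.1377|111⟩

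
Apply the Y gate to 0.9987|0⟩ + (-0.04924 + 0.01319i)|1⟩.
(0.01319 + 0.04924i)|0⟩ + 0.9987i|1⟩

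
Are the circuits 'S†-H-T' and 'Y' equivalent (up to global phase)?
No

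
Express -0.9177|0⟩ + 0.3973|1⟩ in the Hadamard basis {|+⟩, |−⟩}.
-0.368|+⟩ - 0.9298|−⟩

With |ψ⟩ = α|0⟩ + β|1⟩, the Hadamard-basis coefficients are ⟨+|ψ⟩ = (α + β)/√2 and ⟨−|ψ⟩ = (α − β)/√2.
Here α = -0.9177, β = 0.3973: (α + β)/√2 = -0.368, (α − β)/√2 = -0.9298.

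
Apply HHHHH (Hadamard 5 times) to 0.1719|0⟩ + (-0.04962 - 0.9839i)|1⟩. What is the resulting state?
(0.08647 - 0.6957i)|0⟩ + (0.1566 + 0.6957i)|1⟩

H² = I, so H^5 = H: a single Hadamard. With (a, b) = (0.1719, (-0.04962 - 0.9839i)), H gives ((a + b)/√2, (a − b)/√2) = ((0.08647 - 0.6957i), (0.1566 + 0.6957i)).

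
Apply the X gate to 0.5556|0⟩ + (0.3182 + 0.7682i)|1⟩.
(0.3182 + 0.7682i)|0⟩ + 0.5556|1⟩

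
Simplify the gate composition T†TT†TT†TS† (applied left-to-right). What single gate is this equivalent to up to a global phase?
S†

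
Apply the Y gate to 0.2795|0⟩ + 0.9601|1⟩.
-0.9601i|0⟩ + 0.2795i|1⟩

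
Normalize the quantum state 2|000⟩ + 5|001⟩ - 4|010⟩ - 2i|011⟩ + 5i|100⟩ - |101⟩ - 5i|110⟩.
0.2|000⟩ + 1/2|001⟩ - 0.4|010⟩ - 0.2i|011⟩ + (1/2)i|100⟩ - 0.1|101⟩ - (1/2)i|110⟩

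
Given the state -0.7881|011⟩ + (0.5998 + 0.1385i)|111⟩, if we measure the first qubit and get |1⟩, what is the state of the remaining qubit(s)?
(0.9744 + 0.225i)|11⟩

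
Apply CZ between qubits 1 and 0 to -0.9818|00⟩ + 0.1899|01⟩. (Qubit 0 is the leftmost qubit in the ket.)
-0.9818|00⟩ + 0.1899|01⟩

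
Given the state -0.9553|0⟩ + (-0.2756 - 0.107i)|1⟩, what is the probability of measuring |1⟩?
0.0874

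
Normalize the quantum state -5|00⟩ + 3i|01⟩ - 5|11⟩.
-0.6509|00⟩ + 0.3906i|01⟩ - 0.6509|11⟩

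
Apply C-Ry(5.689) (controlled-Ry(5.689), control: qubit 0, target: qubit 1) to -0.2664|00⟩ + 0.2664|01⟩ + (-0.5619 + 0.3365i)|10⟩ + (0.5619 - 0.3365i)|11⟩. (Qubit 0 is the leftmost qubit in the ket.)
-0.2664|00⟩ + 0.2664|01⟩ + (0.3728 - 0.2233i)|10⟩ + (-0.7018 + 0.4203i)|11⟩

C-Ry(5.689) leaves the control-|0⟩ kets |00⟩, |01⟩ unchanged and applies Ry(5.689) to qubit 1 on the control-|1⟩ pair (|10⟩, |11⟩).
Ry(5.689) = [[cos(θ/2), −sin(θ/2)], [sin(θ/2), cos(θ/2)]]; θ = 5.689, cos(θ/2) ≈ -0.956192, sin(θ/2) ≈ 0.292741.
With a = amp(|10⟩) = (-0.5619 + 0.3365i) and b = amp(|11⟩) = (0.5619 - 0.3365i):
new amp(|10⟩) = (-0.956192)·a + (-0.292741)·b = (0.3728 - 0.2233i)
new amp(|11⟩) = (0.292741)·a + (-0.956192)·b = (-0.7018 + 0.4203i)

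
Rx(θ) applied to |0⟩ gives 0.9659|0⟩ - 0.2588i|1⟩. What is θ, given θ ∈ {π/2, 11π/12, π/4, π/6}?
π/6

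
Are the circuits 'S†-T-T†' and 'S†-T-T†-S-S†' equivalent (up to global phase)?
Yes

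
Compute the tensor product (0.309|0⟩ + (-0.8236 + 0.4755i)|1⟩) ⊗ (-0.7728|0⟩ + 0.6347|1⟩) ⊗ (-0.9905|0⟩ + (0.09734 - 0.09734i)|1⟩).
0.2365|000⟩ + (-0.02324 + 0.02324i)|001⟩ - 0.1943|010⟩ + (0.01909 - 0.01909i)|011⟩ + (-0.6304 + 0.364i)|100⟩ + (0.02619 - 0.09772i)|101⟩ + (0.5178 - 0.2989i)|110⟩ + (-0.02151 + 0.08026i)|111⟩

amp(|b₁b₂…⟩) = product of the factor amplitudes for bits b₁, b₂, …; only kets whose every factor amplitude is nonzero survive.
|000⟩: (0.309)(-0.7728)(-0.9905) = 0.2365
|001⟩: (0.309)(-0.7728)(0.09734 - 0.09734i) = (-0.02324 + 0.02324i)
|010⟩: (0.309)(0.6347)(-0.9905) = -0.1943
|011⟩: (0.309)(0.6347)(0.09734 - 0.09734i) = (0.01909 - 0.01909i)
|100⟩: (-0.8236 + 0.4755i)(-0.7728)(-0.9905) = (-0.6304 + 0.364i)
|101⟩: (-0.8236 + 0.4755i)(-0.7728)(0.09734 - 0.09734i) = (0.02619 - 0.09772i)
|110⟩: (-0.8236 + 0.4755i)(0.6347)(-0.9905) = (0.5178 - 0.2989i)
|111⟩: (-0.8236 + 0.4755i)(0.6347)(0.09734 - 0.09734i) = (-0.02151 + 0.08026i)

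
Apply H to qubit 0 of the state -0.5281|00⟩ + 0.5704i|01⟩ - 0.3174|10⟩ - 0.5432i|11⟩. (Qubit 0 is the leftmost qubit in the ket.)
-0.5979|00⟩ + 0.01923i|01⟩ - 0.149|10⟩ + 0.7874i|11⟩

H on qubit 0 mixes each pair of kets that differ only in qubit 0: amplitudes (a, b) of (|…0…⟩, |…1…⟩) become ((a + b)/√2, (a − b)/√2). Kets absent from the input have amplitude 0.
(|00⟩, |10⟩): (a, b) = (-0.5281, -0.3174) → (-0.5979, -0.149)
(|01⟩, |11⟩): (a, b) = (0.5704i, -0.5432i) → (0.01923i, 0.7874i)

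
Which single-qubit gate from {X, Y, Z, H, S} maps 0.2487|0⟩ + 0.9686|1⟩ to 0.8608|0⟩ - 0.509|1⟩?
H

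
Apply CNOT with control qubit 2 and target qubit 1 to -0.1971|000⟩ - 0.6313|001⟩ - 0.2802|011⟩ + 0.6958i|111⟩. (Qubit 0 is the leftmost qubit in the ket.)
-0.1971|000⟩ - 0.2802|001⟩ - 0.6313|011⟩ + 0.6958i|101⟩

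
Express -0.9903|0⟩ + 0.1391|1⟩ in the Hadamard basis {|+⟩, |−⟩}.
-0.6019|+⟩ - 0.7986|−⟩

With |ψ⟩ = α|0⟩ + β|1⟩, the Hadamard-basis coefficients are ⟨+|ψ⟩ = (α + β)/√2 and ⟨−|ψ⟩ = (α − β)/√2.
Here α = -0.9903, β = 0.1391: (α + β)/√2 = -0.6019, (α − β)/√2 = -0.7986.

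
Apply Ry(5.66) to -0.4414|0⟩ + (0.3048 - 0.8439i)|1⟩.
(0.3267 + 0.2587i)|0⟩ + (-0.4254 + 0.8033i)|1⟩

Ry(5.66) = [[cos(θ/2), −sin(θ/2)], [sin(θ/2), cos(θ/2)]]; θ = 5.66, cos(θ/2) ≈ -0.951847, sin(θ/2) ≈ 0.306575.
With a = amp(|0⟩) = -0.4414 and b = amp(|1⟩) = (0.3048 - 0.8439i):
new amp(|0⟩) = (-0.951847)·a + (-0.306575)·b = (0.3267 + 0.2587i)
new amp(|1⟩) = (0.306575)·a + (-0.951847)·b = (-0.4254 + 0.8033i)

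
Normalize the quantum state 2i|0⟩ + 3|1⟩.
0.5547i|0⟩ + 0.8321|1⟩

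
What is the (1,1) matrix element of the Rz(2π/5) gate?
(0.809 + 0.5878i)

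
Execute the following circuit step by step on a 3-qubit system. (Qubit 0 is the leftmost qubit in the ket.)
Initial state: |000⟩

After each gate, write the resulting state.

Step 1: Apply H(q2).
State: 1/√2|000⟩ + 1/√2|001⟩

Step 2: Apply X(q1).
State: 1/√2|010⟩ + 1/√2|011⟩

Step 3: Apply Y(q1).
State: -(1/√2)i|000⟩ - (1/√2)i|001⟩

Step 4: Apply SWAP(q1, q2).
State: -(1/√2)i|000⟩ - (1/√2)i|010⟩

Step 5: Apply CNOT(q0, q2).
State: -(1/√2)i|000⟩ - (1/√2)i|010⟩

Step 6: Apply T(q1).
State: -(1/√2)i|000⟩ + (1/2 - (1/2)i)|010⟩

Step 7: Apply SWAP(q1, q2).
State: -(1/√2)i|000⟩ + (1/2 - (1/2)i)|001⟩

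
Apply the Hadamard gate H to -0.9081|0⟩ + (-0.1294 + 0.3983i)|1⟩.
(-0.7336 + 0.2816i)|0⟩ + (-0.5506 - 0.2816i)|1⟩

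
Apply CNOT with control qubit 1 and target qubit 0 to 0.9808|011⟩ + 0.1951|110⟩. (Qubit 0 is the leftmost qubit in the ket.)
0.1951|010⟩ + 0.9808|111⟩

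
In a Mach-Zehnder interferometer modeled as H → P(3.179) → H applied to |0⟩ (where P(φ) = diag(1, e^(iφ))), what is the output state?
(0.0003498 - 0.0187i)|0⟩ + (0.9997 + 0.0187i)|1⟩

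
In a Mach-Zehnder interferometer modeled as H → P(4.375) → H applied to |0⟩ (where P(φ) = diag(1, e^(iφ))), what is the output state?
(0.3345 - 0.4718i)|0⟩ + (0.6655 + 0.4718i)|1⟩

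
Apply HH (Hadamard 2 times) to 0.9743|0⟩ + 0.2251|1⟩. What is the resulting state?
0.9743|0⟩ + 0.2251|1⟩

H² = I, so an even number of Hadamards cancels: H^2 = I and the state is unchanged.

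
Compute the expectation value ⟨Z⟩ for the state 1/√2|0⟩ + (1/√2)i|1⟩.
0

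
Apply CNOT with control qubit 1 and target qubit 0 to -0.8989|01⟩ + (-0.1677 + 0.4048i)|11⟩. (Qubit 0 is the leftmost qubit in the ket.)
(-0.1677 + 0.4048i)|01⟩ - 0.8989|11⟩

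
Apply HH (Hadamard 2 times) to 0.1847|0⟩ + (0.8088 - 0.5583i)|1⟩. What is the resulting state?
0.1847|0⟩ + (0.8088 - 0.5583i)|1⟩

H² = I, so an even number of Hadamards cancels: H^2 = I and the state is unchanged.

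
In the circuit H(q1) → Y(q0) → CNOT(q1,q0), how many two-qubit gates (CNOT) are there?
1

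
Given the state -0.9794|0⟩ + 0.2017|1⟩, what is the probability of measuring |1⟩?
0.04068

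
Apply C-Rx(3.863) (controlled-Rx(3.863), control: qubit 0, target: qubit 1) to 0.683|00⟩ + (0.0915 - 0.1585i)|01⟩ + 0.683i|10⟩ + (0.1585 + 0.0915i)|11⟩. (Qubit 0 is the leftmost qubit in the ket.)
0.683|00⟩ + (0.0915 - 0.1585i)|01⟩ + (0.08561 - 0.3894i)|10⟩ + (0.5831 - 0.03229i)|11⟩

C-Rx(3.863) leaves the control-|0⟩ kets |00⟩, |01⟩ unchanged and applies Rx(3.863) to qubit 1 on the control-|1⟩ pair (|10⟩, |11⟩).
Rx(3.863) = [[cos(θ/2), −i·sin(θ/2)], [−i·sin(θ/2), cos(θ/2)]]; θ = 3.863, cos(θ/2) ≈ -0.352933, sin(θ/2) ≈ 0.935649.
With a = amp(|10⟩) = 0.683i and b = amp(|11⟩) = (0.1585 + 0.0915i):
new amp(|10⟩) = (-0.352933)·a + (-0.935649i)·b = (0.08561 - 0.3894i)
new amp(|11⟩) = (-0.935649i)·a + (-0.352933)·b = (0.5831 - 0.03229i)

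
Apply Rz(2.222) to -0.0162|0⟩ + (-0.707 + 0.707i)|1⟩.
(-0.007189 + 0.01452i)|0⟩ + (-0.9473 - 0.3198i)|1⟩

Rz(2.222) = [[e^(−iθ/2), 0], [0, e^(iθ/2)]] with e^(±iθ/2) = cos(θ/2) ± i·sin(θ/2); θ = 2.222, cos(θ/2) ≈ 0.443766, sin(θ/2) ≈ 0.896143.
With a = amp(|0⟩) = -0.0162 and b = amp(|1⟩) = (-0.707 + 0.707i):
new amp(|0⟩) = (0.443766 - 0.896143i)·a = (-0.007189 + 0.01452i)
new amp(|1⟩) = (0.443766 + 0.896143i)·b = (-0.9473 - 0.3198i)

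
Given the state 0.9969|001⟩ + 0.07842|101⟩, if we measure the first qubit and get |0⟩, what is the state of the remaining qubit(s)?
|01⟩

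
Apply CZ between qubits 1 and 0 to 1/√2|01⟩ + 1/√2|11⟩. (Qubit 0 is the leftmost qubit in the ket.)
1/√2|01⟩ - 1/√2|11⟩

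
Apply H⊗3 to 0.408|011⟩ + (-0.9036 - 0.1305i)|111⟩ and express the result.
(-0.1752 - 0.04614i)|000⟩ + (0.1752 + 0.04614i)|001⟩ + (0.1752 + 0.04614i)|010⟩ + (-0.1752 - 0.04614i)|011⟩ + (0.4637 + 0.04614i)|100⟩ + (-0.4637 - 0.04614i)|101⟩ + (-0.4637 - 0.04614i)|110⟩ + (0.4637 + 0.04614i)|111⟩

H⊗3 gives amp(|y⟩) = (1/2√2) Σ_x (−1)^(x·y) amp(|x⟩), where x·y is the number of positions in which both x and y have a 1.
|000⟩: (0.408 + (-0.9036 - 0.1305i))/(2√2) = (-0.1752 - 0.04614i)
|001⟩: (-0.408 - (-0.9036 - 0.1305i))/(2√2) = (0.1752 + 0.04614i)
|010⟩: (-0.408 - (-0.9036 - 0.1305i))/(2√2) = (0.1752 + 0.04614i)
|011⟩: (0.408 + (-0.9036 - 0.1305i))/(2√2) = (-0.1752 - 0.04614i)
|100⟩: (0.408 - (-0.9036 - 0.1305i))/(2√2) = (0.4637 + 0.04614i)
|101⟩: (-0.408 + (-0.9036 - 0.1305i))/(2√2) = (-0.4637 - 0.04614i)
|110⟩: (-0.408 + (-0.9036 - 0.1305i))/(2√2) = (-0.4637 - 0.04614i)
|111⟩: (0.408 - (-0.9036 - 0.1305i))/(2√2) = (0.4637 + 0.04614i)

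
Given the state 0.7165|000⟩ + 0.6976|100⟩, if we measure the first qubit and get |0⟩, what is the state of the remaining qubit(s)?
|00⟩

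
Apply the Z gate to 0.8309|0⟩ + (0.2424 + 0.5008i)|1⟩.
0.8309|0⟩ + (-0.2424 - 0.5008i)|1⟩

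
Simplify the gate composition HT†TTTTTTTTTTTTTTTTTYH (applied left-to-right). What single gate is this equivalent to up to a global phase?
Y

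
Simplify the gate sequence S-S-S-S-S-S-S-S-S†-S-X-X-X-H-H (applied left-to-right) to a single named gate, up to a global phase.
X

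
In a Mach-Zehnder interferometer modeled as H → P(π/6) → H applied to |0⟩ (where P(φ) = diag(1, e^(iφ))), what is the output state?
(0.933 + 0.25i)|0⟩ + (0.06699 - 0.25i)|1⟩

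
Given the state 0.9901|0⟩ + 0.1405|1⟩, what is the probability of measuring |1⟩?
0.01974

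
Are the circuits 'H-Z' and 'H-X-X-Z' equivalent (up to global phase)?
Yes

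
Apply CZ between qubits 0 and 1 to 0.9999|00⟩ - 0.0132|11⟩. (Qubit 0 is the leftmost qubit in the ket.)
0.9999|00⟩ + 0.0132|11⟩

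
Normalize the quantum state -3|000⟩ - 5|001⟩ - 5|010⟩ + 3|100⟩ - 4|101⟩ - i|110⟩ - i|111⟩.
-0.3235|000⟩ - 0.5392|001⟩ - 0.5392|010⟩ + 0.3235|100⟩ - 0.4313|101⟩ - 0.1078i|110⟩ - 0.1078i|111⟩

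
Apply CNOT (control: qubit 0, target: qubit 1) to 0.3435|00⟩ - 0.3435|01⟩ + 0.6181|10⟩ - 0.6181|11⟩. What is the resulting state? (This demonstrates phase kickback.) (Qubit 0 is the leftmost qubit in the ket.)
0.3435|00⟩ - 0.3435|01⟩ - 0.6181|10⟩ + 0.6181|11⟩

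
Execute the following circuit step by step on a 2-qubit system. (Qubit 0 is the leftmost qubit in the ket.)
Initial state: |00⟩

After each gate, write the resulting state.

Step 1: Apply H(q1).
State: 1/√2|00⟩ + 1/√2|01⟩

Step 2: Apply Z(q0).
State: 1/√2|00⟩ + 1/√2|01⟩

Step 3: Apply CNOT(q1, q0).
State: 1/√2|00⟩ + 1/√2|11⟩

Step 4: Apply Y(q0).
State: -(1/√2)i|01⟩ + (1/√2)i|10⟩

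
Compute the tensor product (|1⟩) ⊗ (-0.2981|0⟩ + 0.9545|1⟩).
-0.2981|10⟩ + 0.9545|11⟩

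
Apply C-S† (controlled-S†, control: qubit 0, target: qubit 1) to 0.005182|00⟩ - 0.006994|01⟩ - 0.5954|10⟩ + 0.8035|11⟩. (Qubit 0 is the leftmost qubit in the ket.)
0.005182|00⟩ - 0.006994|01⟩ - 0.5954|10⟩ - 0.8035i|11⟩

C-S† leaves the control-|0⟩ kets |00⟩, |01⟩ unchanged and applies S† to qubit 1 on the control-|1⟩ pair (|10⟩, |11⟩).
S† = [[1, 0], [0, -i]].
With a = amp(|10⟩) = -0.5954 and b = amp(|11⟩) = 0.8035:
new amp(|10⟩) = (1)·a = -0.5954
new amp(|11⟩) = (-i)·b = -0.8035i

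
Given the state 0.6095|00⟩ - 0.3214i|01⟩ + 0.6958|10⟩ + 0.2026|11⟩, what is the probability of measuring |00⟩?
0.3715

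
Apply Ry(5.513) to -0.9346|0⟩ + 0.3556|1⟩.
0.7326|0⟩ - 0.6806|1⟩

Ry(5.513) = [[cos(θ/2), −sin(θ/2)], [sin(θ/2), cos(θ/2)]]; θ = 5.513, cos(θ/2) ≈ -0.926764, sin(θ/2) ≈ 0.375645.
With a = amp(|0⟩) = -0.9346 and b = amp(|1⟩) = 0.3556:
new amp(|0⟩) = (-0.926764)·a + (-0.375645)·b = 0.7326
new amp(|1⟩) = (0.375645)·a + (-0.926764)·b = -0.6806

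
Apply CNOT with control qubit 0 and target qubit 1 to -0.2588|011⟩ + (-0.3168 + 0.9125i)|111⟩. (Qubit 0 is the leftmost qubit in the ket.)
-0.2588|011⟩ + (-0.3168 + 0.9125i)|101⟩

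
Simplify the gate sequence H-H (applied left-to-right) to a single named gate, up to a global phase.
I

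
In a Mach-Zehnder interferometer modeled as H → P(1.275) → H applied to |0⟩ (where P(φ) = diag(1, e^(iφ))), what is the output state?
(0.6458 + 0.4783i)|0⟩ + (0.3542 - 0.4783i)|1⟩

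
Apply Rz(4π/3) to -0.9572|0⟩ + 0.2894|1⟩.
(0.4786 + 0.829i)|0⟩ + (-0.1447 + 0.2506i)|1⟩

Rz(4π/3) = [[e^(−iθ/2), 0], [0, e^(iθ/2)]] with e^(±iθ/2) = cos(θ/2) ± i·sin(θ/2); θ = 4π/3, cos(θ/2) ≈ -0.5, sin(θ/2) ≈ 0.866025.
With a = amp(|0⟩) = -0.9572 and b = amp(|1⟩) = 0.2894:
new amp(|0⟩) = (-0.5 - 0.866025i)·a = (0.4786 + 0.829i)
new amp(|1⟩) = (-0.5 + 0.866025i)·b = (-0.1447 + 0.2506i)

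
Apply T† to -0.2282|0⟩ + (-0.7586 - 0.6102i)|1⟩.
-0.2282|0⟩ + (-0.9679 + 0.1049i)|1⟩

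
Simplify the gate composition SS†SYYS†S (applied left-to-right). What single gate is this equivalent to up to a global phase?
S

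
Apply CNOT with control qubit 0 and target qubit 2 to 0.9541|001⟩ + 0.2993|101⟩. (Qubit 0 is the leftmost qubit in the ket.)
0.9541|001⟩ + 0.2993|100⟩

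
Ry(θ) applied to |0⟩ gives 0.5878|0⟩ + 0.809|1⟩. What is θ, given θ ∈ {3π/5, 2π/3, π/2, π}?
3π/5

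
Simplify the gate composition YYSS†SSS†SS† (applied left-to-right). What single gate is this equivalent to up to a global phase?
S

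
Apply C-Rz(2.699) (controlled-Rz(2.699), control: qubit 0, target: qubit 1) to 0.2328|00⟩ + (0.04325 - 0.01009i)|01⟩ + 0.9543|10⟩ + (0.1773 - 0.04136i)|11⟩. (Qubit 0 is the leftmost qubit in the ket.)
0.2328|00⟩ + (0.04325 - 0.01009i)|01⟩ + (0.2095 - 0.931i)|10⟩ + (0.07927 + 0.1639i)|11⟩

C-Rz(2.699) leaves the control-|0⟩ kets |00⟩, |01⟩ unchanged and applies Rz(2.699) to qubit 1 on the control-|1⟩ pair (|10⟩, |11⟩).
Rz(2.699) = [[e^(−iθ/2), 0], [0, e^(iθ/2)]] with e^(±iθ/2) = cos(θ/2) ± i·sin(θ/2); θ = 2.699, cos(θ/2) ≈ 0.219495, sin(θ/2) ≈ 0.975614.
With a = amp(|10⟩) = 0.9543 and b = amp(|11⟩) = (0.1773 - 0.04136i):
new amp(|10⟩) = (0.219495 - 0.975614i)·a = (0.2095 - 0.931i)
new amp(|11⟩) = (0.219495 + 0.975614i)·b = (0.07927 + 0.1639i)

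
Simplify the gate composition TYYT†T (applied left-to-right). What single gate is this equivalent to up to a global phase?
T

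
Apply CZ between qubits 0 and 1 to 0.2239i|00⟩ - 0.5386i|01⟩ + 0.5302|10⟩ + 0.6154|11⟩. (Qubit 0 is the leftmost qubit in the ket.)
0.2239i|00⟩ - 0.5386i|01⟩ + 0.5302|10⟩ - 0.6154|11⟩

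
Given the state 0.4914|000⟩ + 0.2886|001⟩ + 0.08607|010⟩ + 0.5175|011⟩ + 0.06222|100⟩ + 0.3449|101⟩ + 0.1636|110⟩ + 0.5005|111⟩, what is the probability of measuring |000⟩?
0.2415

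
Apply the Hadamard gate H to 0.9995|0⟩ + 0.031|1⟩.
0.7287|0⟩ + 0.6848|1⟩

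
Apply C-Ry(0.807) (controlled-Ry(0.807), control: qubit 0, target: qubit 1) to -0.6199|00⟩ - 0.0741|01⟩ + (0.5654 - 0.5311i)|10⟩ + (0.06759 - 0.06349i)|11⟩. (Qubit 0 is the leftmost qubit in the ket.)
-0.6199|00⟩ - 0.0741|01⟩ + (0.4935 - 0.4635i)|10⟩ + (0.2842 - 0.2669i)|11⟩

C-Ry(0.807) leaves the control-|0⟩ kets |00⟩, |01⟩ unchanged and applies Ry(0.807) to qubit 1 on the control-|1⟩ pair (|10⟩, |11⟩).
Ry(0.807) = [[cos(θ/2), −sin(θ/2)], [sin(θ/2), cos(θ/2)]]; θ = 0.807, cos(θ/2) ≈ 0.919692, sin(θ/2) ≈ 0.39264.
With a = amp(|10⟩) = (0.5654 - 0.5311i) and b = amp(|11⟩) = (0.06759 - 0.06349i):
new amp(|10⟩) = (0.919692)·a + (-0.39264)·b = (0.4935 - 0.4635i)
new amp(|11⟩) = (0.39264)·a + (0.919692)·b = (0.2842 - 0.2669i)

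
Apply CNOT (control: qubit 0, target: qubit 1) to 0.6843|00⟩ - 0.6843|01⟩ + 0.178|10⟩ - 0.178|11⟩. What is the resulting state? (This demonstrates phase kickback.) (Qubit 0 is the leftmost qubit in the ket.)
0.6843|00⟩ - 0.6843|01⟩ - 0.178|10⟩ + 0.178|11⟩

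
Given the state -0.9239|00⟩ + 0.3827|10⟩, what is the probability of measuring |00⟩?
0.8536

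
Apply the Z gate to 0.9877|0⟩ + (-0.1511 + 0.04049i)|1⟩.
0.9877|0⟩ + (0.1511 - 0.04049i)|1⟩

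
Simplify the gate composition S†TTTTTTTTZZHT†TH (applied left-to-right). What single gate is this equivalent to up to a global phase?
S†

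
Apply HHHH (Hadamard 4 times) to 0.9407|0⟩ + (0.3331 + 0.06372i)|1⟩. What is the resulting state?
0.9407|0⟩ + (0.3331 + 0.06372i)|1⟩

H² = I, so an even number of Hadamards cancels: H^4 = I and the state is unchanged.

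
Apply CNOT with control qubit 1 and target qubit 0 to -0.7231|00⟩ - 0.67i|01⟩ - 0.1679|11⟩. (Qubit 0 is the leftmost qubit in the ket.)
-0.7231|00⟩ - 0.1679|01⟩ - 0.67i|11⟩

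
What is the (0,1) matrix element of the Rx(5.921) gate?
-0.1801i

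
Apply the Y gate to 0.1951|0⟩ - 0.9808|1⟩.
0.9808i|0⟩ + 0.1951i|1⟩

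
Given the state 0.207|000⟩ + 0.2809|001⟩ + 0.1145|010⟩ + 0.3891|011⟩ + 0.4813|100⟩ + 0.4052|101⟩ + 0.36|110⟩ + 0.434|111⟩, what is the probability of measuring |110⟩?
0.1296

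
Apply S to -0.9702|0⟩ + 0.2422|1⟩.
-0.9702|0⟩ + 0.2422i|1⟩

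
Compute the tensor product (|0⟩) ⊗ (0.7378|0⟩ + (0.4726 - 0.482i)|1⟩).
0.7378|00⟩ + (0.4726 - 0.482i)|01⟩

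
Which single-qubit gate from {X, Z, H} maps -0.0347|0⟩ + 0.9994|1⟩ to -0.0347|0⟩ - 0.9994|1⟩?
Z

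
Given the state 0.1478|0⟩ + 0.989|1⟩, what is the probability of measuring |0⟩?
0.02184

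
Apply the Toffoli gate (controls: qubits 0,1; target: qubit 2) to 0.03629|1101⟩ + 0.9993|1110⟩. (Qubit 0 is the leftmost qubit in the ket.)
0.9993|1100⟩ + 0.03629|1111⟩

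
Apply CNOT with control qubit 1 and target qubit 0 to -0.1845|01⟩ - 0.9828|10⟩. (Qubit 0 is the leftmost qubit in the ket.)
-0.9828|10⟩ - 0.1845|11⟩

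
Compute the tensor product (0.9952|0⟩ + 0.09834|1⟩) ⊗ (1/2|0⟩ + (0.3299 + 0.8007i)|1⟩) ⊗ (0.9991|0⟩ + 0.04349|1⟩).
0.4972|000⟩ + 0.02164|001⟩ + (0.328 + 0.7961i)|010⟩ + (0.01428 + 0.03466i)|011⟩ + 0.04913|100⟩ + 0.002138|101⟩ + (0.03241 + 0.07867i)|110⟩ + (0.001411 + 0.003424i)|111⟩

amp(|b₁b₂…⟩) = product of the factor amplitudes for bits b₁, b₂, …; only kets whose every factor amplitude is nonzero survive.
|000⟩: (0.9952)(1/2)(0.9991) = 0.4972
|001⟩: (0.9952)(1/2)(0.04349) = 0.02164
|010⟩: (0.9952)(0.3299 + 0.8007i)(0.9991) = (0.328 + 0.7961i)
|011⟩: (0.9952)(0.3299 + 0.8007i)(0.04349) = (0.01428 + 0.03466i)
|100⟩: (0.09834)(1/2)(0.9991) = 0.04913
|101⟩: (0.09834)(1/2)(0.04349) = 0.002138
|110⟩: (0.09834)(0.3299 + 0.8007i)(0.9991) = (0.03241 + 0.07867i)
|111⟩: (0.09834)(0.3299 + 0.8007i)(0.04349) = (0.001411 + 0.003424i)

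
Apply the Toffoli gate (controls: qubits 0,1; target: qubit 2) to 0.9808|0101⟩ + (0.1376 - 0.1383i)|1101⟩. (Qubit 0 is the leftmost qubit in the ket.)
0.9808|0101⟩ + (0.1376 - 0.1383i)|1111⟩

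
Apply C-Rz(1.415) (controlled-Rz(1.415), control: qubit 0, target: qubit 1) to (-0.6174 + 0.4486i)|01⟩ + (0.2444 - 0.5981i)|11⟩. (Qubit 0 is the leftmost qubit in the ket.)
(-0.6174 + 0.4486i)|01⟩ + (0.5745 - 0.2957i)|11⟩

C-Rz(1.415) leaves the control-|0⟩ kets |00⟩, |01⟩ unchanged and applies Rz(1.415) to qubit 1 on the control-|1⟩ pair (|10⟩, |11⟩).
Rz(1.415) = [[e^(−iθ/2), 0], [0, e^(iθ/2)]] with e^(±iθ/2) = cos(θ/2) ± i·sin(θ/2); θ = 1.415, cos(θ/2) ≈ 0.759989, sin(θ/2) ≈ 0.649936.
With a = amp(|10⟩) = 0 and b = amp(|11⟩) = (0.2444 - 0.5981i):
new amp(|10⟩) = (0.759989 - 0.649936i)·a = 0
new amp(|11⟩) = (0.759989 + 0.649936i)·b = (0.5745 - 0.2957i)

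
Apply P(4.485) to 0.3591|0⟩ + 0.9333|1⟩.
0.3591|0⟩ + (-0.2104 - 0.9093i)|1⟩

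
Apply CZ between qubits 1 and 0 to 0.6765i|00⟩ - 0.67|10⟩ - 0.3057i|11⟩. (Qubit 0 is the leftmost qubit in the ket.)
0.6765i|00⟩ - 0.67|10⟩ + 0.3057i|11⟩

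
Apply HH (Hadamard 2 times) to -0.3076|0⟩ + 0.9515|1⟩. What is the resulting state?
-0.3076|0⟩ + 0.9515|1⟩

H² = I, so an even number of Hadamards cancels: H^2 = I and the state is unchanged.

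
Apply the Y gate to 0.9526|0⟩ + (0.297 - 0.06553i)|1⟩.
(-0.06553 - 0.297i)|0⟩ + 0.9526i|1⟩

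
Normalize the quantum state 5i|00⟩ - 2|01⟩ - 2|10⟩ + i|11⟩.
0.8575i|00⟩ - 0.343|01⟩ - 0.343|10⟩ + 0.1715i|11⟩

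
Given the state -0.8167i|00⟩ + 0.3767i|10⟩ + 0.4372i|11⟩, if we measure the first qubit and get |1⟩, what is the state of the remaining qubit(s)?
0.6527i|0⟩ + 0.7576i|1⟩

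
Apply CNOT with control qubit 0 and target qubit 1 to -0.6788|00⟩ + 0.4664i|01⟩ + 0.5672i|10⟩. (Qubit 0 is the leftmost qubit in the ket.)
-0.6788|00⟩ + 0.4664i|01⟩ + 0.5672i|11⟩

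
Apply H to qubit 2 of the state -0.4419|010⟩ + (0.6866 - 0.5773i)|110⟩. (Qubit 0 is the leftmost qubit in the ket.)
-0.3125|010⟩ - 0.3125|011⟩ + (0.4855 - 0.4082i)|110⟩ + (0.4855 - 0.4082i)|111⟩

H on qubit 2 mixes each pair of kets that differ only in qubit 2: amplitudes (a, b) of (|…0…⟩, |…1…⟩) become ((a + b)/√2, (a − b)/√2). Kets absent from the input have amplitude 0.
(|010⟩, |011⟩): (a, b) = (-0.4419, 0) → (-0.3125, -0.3125)
(|110⟩, |111⟩): (a, b) = ((0.6866 - 0.5773i), 0) → ((0.4855 - 0.4082i), (0.4855 - 0.4082i))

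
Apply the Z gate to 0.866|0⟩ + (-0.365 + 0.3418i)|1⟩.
0.866|0⟩ + (0.365 - 0.3418i)|1⟩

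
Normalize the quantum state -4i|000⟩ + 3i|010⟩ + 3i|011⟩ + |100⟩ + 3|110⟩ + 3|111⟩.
-0.5494i|000⟩ + 0.4121i|010⟩ + 0.4121i|011⟩ + 0.1374|100⟩ + 0.4121|110⟩ + 0.4121|111⟩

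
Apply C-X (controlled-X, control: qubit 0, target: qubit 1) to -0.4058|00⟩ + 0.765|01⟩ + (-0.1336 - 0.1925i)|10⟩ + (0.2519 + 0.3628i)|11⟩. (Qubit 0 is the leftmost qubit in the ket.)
-0.4058|00⟩ + 0.765|01⟩ + (0.2519 + 0.3628i)|10⟩ + (-0.1336 - 0.1925i)|11⟩

C-X leaves the control-|0⟩ kets |00⟩, |01⟩ unchanged and applies X to qubit 1 on the control-|1⟩ pair (|10⟩, |11⟩).
X = [[0, 1], [1, 0]].
With a = amp(|10⟩) = (-0.1336 - 0.1925i) and b = amp(|11⟩) = (0.2519 + 0.3628i):
new amp(|10⟩) = (1)·b = (0.2519 + 0.3628i)
new amp(|11⟩) = (1)·a = (-0.1336 - 0.1925i)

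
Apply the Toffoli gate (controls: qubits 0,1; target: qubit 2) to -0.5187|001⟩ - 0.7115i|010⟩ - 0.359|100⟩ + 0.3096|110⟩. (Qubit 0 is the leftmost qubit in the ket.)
-0.5187|001⟩ - 0.7115i|010⟩ - 0.359|100⟩ + 0.3096|111⟩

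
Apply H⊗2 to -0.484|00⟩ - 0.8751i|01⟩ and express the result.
(-0.242 - 0.4376i)|00⟩ + (-0.242 + 0.4376i)|01⟩ + (-0.242 - 0.4376i)|10⟩ + (-0.242 + 0.4376i)|11⟩

H⊗2 gives amp(|y⟩) = (1/2) Σ_x (−1)^(x·y) amp(|x⟩), where x·y is the number of positions in which both x and y have a 1.
|00⟩: (-0.484 - 0.8751i)/2 = (-0.242 - 0.4376i)
|01⟩: (-0.484 + 0.8751i)/2 = (-0.242 + 0.4376i)
|10⟩: (-0.484 - 0.8751i)/2 = (-0.242 - 0.4376i)
|11⟩: (-0.484 + 0.8751i)/2 = (-0.242 + 0.4376i)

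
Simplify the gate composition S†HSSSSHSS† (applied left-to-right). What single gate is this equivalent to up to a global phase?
S†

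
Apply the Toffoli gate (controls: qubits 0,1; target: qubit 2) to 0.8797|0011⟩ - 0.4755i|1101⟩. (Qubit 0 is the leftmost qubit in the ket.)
0.8797|0011⟩ - 0.4755i|1111⟩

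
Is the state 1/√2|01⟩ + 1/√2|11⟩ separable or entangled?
Separable

Writing the state as a|00⟩ + b|01⟩ + c|10⟩ + d|11⟩, it is a product state iff ad − bc = 0.
Here (a, b, c, d) = (0, 1/√2, 0, 1/√2): ad − bc = (0)(1/√2) − (1/√2)(0) = 0, so the state is separable.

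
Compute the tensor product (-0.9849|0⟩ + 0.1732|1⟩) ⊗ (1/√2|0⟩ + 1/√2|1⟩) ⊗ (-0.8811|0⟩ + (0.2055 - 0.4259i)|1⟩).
0.6136|000⟩ + (-0.1431 + 0.2966i)|001⟩ + 0.6136|010⟩ + (-0.1431 + 0.2966i)|011⟩ - 0.1079|100⟩ + (0.02517 - 0.05216i)|101⟩ - 0.1079|110⟩ + (0.02517 - 0.05216i)|111⟩

amp(|b₁b₂…⟩) = product of the factor amplitudes for bits b₁, b₂, …; only kets whose every factor amplitude is nonzero survive.
|000⟩: (-0.9849)(1/√2)(-0.8811) = 0.6136
|001⟩: (-0.9849)(1/√2)(0.2055 - 0.4259i) = (-0.1431 + 0.2966i)
|010⟩: (-0.9849)(1/√2)(-0.8811) = 0.6136
|011⟩: (-0.9849)(1/√2)(0.2055 - 0.4259i) = (-0.1431 + 0.2966i)
|100⟩: (0.1732)(1/√2)(-0.8811) = -0.1079
|101⟩: (0.1732)(1/√2)(0.2055 - 0.4259i) = (0.02517 - 0.05216i)
|110⟩: (0.1732)(1/√2)(-0.8811) = -0.1079
|111⟩: (0.1732)(1/√2)(0.2055 - 0.4259i) = (0.02517 - 0.05216i)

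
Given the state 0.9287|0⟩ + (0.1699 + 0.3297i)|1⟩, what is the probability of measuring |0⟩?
0.8625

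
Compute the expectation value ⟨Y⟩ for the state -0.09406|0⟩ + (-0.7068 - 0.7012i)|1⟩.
0.1319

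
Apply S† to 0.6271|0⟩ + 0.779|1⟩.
0.6271|0⟩ - 0.779i|1⟩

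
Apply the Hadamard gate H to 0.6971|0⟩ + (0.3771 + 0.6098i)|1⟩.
(0.7596 + 0.4312i)|0⟩ + (0.2263 - 0.4312i)|1⟩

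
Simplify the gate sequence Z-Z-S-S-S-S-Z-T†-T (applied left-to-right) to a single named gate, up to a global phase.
Z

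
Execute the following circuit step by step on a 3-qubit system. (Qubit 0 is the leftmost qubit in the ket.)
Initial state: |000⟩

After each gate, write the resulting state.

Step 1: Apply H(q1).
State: 1/√2|000⟩ + 1/√2|010⟩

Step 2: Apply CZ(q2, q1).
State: 1/√2|000⟩ + 1/√2|010⟩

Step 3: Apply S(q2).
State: 1/√2|000⟩ + 1/√2|010⟩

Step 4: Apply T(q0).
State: 1/√2|000⟩ + 1/√2|010⟩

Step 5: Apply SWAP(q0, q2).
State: 1/√2|000⟩ + 1/√2|010⟩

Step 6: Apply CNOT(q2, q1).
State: 1/√2|000⟩ + 1/√2|010⟩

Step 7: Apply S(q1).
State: 1/√2|000⟩ + (1/√2)i|010⟩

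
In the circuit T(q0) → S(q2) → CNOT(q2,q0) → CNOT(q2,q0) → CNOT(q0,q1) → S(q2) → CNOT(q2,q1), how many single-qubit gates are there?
3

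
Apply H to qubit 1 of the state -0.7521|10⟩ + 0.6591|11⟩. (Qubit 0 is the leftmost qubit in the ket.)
-0.06576|10⟩ - 0.9979|11⟩

H on qubit 1 mixes each pair of kets that differ only in qubit 1: amplitudes (a, b) of (|…0…⟩, |…1…⟩) become ((a + b)/√2, (a − b)/√2). Kets absent from the input have amplitude 0.
(|10⟩, |11⟩): (a, b) = (-0.7521, 0.6591) → (-0.06576, -0.9979)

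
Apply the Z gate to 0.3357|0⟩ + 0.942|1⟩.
0.3357|0⟩ - 0.942|1⟩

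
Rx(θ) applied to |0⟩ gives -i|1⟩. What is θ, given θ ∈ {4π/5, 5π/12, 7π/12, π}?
π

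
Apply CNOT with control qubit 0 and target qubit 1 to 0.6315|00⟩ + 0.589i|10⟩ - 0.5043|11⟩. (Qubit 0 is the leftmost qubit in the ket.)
0.6315|00⟩ - 0.5043|10⟩ + 0.589i|11⟩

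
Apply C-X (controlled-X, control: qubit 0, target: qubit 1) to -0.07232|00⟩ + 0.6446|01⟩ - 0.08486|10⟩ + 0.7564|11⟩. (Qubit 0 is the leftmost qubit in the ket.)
-0.07232|00⟩ + 0.6446|01⟩ + 0.7564|10⟩ - 0.08486|11⟩

C-X leaves the control-|0⟩ kets |00⟩, |01⟩ unchanged and applies X to qubit 1 on the control-|1⟩ pair (|10⟩, |11⟩).
X = [[0, 1], [1, 0]].
With a = amp(|10⟩) = -0.08486 and b = amp(|11⟩) = 0.7564:
new amp(|10⟩) = (1)·b = 0.7564
new amp(|11⟩) = (1)·a = -0.08486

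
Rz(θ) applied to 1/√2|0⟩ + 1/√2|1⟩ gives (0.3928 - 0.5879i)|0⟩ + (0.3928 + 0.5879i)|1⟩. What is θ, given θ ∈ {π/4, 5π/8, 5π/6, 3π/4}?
5π/8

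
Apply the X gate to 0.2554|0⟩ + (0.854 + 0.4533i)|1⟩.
(0.854 + 0.4533i)|0⟩ + 0.2554|1⟩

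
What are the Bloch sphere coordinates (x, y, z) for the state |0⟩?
(0, 0, 1)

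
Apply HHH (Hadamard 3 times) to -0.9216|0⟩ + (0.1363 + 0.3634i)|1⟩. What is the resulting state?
(-0.5553 + 0.257i)|0⟩ + (-0.748 - 0.257i)|1⟩

H² = I, so H^3 = H: a single Hadamard. With (a, b) = (-0.9216, (0.1363 + 0.3634i)), H gives ((a + b)/√2, (a − b)/√2) = ((-0.5553 + 0.257i), (-0.748 - 0.257i)).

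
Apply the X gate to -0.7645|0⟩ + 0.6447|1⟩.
0.6447|0⟩ - 0.7645|1⟩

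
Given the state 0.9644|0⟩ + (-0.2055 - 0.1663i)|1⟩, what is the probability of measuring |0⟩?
0.9301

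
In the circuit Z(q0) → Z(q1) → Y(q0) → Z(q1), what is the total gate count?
4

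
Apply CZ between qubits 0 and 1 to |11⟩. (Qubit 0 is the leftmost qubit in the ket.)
-|11⟩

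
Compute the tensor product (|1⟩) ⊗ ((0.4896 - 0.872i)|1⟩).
(0.4896 - 0.872i)|11⟩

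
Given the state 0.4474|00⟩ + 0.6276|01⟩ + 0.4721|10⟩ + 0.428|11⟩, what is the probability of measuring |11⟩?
0.1832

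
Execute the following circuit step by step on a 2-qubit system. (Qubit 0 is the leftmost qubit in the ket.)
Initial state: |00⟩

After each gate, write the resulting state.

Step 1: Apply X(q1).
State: |01⟩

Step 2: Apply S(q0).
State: |01⟩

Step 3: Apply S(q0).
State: |01⟩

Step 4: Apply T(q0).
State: |01⟩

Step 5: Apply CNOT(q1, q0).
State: |11⟩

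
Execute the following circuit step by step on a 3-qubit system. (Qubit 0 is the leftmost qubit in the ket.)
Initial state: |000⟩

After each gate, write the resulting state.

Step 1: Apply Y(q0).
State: i|100⟩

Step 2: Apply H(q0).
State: (1/√2)i|000⟩ - (1/√2)i|100⟩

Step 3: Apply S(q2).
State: (1/√2)i|000⟩ - (1/√2)i|100⟩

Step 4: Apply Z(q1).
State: (1/√2)i|000⟩ - (1/√2)i|100⟩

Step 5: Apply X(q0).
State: -(1/√2)i|000⟩ + (1/√2)i|100⟩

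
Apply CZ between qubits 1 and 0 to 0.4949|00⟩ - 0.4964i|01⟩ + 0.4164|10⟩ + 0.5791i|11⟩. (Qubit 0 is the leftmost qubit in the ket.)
0.4949|00⟩ - 0.4964i|01⟩ + 0.4164|10⟩ - 0.5791i|11⟩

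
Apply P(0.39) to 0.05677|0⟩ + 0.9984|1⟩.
0.05677|0⟩ + (0.9234 + 0.3796i)|1⟩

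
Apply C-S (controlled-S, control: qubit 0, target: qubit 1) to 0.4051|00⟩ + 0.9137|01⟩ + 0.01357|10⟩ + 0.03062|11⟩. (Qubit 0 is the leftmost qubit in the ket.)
0.4051|00⟩ + 0.9137|01⟩ + 0.01357|10⟩ + 0.03062i|11⟩

C-S leaves the control-|0⟩ kets |00⟩, |01⟩ unchanged and applies S to qubit 1 on the control-|1⟩ pair (|10⟩, |11⟩).
S = [[1, 0], [0, i]].
With a = amp(|10⟩) = 0.01357 and b = amp(|11⟩) = 0.03062:
new amp(|10⟩) = (1)·a = 0.01357
new amp(|11⟩) = (i)·b = 0.03062i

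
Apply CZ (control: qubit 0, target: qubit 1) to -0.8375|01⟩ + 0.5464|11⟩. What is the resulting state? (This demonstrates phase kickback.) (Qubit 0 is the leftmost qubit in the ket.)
-0.8375|01⟩ - 0.5464|11⟩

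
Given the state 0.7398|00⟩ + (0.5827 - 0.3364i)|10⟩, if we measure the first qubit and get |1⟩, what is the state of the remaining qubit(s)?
(0.866 - 0.5i)|0⟩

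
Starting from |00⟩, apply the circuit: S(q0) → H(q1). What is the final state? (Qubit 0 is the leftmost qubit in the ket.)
1/√2|00⟩ + 1/√2|01⟩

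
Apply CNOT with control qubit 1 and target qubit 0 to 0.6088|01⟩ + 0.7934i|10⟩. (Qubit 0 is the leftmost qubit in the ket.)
0.7934i|10⟩ + 0.6088|11⟩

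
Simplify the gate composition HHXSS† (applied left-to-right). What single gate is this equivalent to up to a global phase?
X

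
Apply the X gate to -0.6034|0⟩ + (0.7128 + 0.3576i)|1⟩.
(0.7128 + 0.3576i)|0⟩ - 0.6034|1⟩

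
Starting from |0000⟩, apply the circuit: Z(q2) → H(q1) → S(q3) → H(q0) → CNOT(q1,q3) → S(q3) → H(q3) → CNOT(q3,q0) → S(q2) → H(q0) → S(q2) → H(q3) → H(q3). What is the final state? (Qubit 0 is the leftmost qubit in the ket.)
1/2|0000⟩ + 1/2|0001⟩ + (1/2)i|0100⟩ - (1/2)i|0101⟩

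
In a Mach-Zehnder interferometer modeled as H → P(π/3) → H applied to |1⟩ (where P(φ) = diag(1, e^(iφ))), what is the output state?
(0.25 - 0.433i)|0⟩ + (0.75 + 0.433i)|1⟩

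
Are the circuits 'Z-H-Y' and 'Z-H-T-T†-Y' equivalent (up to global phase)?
Yes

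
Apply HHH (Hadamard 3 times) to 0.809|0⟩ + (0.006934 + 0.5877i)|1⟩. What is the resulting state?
(0.577 + 0.4156i)|0⟩ + (0.5671 - 0.4156i)|1⟩

H² = I, so H^3 = H: a single Hadamard. With (a, b) = (0.809, (0.006934 + 0.5877i)), H gives ((a + b)/√2, (a − b)/√2) = ((0.577 + 0.4156i), (0.5671 - 0.4156i)).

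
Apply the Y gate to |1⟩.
-i|0⟩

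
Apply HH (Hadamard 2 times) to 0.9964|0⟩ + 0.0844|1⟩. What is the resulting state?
0.9964|0⟩ + 0.0844|1⟩

H² = I, so an even number of Hadamards cancels: H^2 = I and the state is unchanged.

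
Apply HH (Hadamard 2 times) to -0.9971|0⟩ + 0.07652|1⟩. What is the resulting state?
-0.9971|0⟩ + 0.07652|1⟩

H² = I, so an even number of Hadamards cancels: H^2 = I and the state is unchanged.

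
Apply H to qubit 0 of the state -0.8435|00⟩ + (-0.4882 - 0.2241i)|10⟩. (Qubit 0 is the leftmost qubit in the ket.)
(-0.9417 - 0.1585i)|00⟩ + (-0.2512 + 0.1585i)|10⟩

H on qubit 0 mixes each pair of kets that differ only in qubit 0: amplitudes (a, b) of (|…0…⟩, |…1…⟩) become ((a + b)/√2, (a − b)/√2). Kets absent from the input have amplitude 0.
(|00⟩, |10⟩): (a, b) = (-0.8435, (-0.4882 - 0.2241i)) → ((-0.9417 - 0.1585i), (-0.2512 + 0.1585i))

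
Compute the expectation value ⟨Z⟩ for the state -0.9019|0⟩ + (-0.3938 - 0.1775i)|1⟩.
0.6268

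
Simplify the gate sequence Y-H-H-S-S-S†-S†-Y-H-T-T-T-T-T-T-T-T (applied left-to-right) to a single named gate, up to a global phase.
H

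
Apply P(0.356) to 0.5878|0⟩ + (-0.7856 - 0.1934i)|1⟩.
0.5878|0⟩ + (-0.6689 - 0.4551i)|1⟩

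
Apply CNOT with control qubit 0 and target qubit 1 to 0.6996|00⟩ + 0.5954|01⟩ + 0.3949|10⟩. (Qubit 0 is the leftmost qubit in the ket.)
0.6996|00⟩ + 0.5954|01⟩ + 0.3949|11⟩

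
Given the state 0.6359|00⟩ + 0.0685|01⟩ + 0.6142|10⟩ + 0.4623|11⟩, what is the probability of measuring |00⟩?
0.4044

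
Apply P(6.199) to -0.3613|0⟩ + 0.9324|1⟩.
-0.3613|0⟩ + (0.9291 - 0.0784i)|1⟩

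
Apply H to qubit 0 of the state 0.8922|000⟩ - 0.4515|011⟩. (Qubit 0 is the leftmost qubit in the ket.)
0.6309|000⟩ - 0.3193|011⟩ + 0.6309|100⟩ - 0.3193|111⟩

H on qubit 0 mixes each pair of kets that differ only in qubit 0: amplitudes (a, b) of (|…0…⟩, |…1…⟩) become ((a + b)/√2, (a − b)/√2). Kets absent from the input have amplitude 0.
(|000⟩, |100⟩): (a, b) = (0.8922, 0) → (0.6309, 0.6309)
(|011⟩, |111⟩): (a, b) = (-0.4515, 0) → (-0.3193, -0.3193)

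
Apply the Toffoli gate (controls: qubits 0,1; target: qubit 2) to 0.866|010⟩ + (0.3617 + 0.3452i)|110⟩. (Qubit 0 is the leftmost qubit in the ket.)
0.866|010⟩ + (0.3617 + 0.3452i)|111⟩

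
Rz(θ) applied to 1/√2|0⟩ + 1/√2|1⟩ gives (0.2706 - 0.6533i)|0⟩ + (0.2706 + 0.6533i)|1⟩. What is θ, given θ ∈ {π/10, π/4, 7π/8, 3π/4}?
3π/4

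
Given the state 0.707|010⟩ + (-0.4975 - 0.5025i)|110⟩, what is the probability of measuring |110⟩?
0.5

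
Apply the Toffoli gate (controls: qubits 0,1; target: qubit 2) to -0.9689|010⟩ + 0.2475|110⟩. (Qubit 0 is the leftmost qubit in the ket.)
-0.9689|010⟩ + 0.2475|111⟩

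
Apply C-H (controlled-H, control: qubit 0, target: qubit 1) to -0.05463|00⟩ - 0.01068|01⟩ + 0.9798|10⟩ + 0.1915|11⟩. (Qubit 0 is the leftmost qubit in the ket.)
-0.05463|00⟩ - 0.01068|01⟩ + 0.8282|10⟩ + 0.5574|11⟩

C-H leaves the control-|0⟩ kets |00⟩, |01⟩ unchanged and applies H to qubit 1 on the control-|1⟩ pair (|10⟩, |11⟩).
H = [[1/√2, 1/√2], [1/√2, -1/√2]].
With a = amp(|10⟩) = 0.9798 and b = amp(|11⟩) = 0.1915:
new amp(|10⟩) = (1/√2)·a + (1/√2)·b = 0.8282
new amp(|11⟩) = (1/√2)·a + (-1/√2)·b = 0.5574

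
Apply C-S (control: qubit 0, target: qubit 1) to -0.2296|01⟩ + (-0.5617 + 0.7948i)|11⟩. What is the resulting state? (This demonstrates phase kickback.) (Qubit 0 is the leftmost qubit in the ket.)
-0.2296|01⟩ + (-0.7948 - 0.5617i)|11⟩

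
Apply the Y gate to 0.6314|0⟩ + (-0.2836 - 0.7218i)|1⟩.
(-0.7218 + 0.2836i)|0⟩ + 0.6314i|1⟩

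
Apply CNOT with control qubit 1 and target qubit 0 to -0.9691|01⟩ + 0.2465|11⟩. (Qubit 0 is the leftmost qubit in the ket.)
0.2465|01⟩ - 0.9691|11⟩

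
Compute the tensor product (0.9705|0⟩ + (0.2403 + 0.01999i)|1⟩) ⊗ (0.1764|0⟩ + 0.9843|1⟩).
0.1712|00⟩ + 0.9553|01⟩ + (0.04239 + 0.003526i)|10⟩ + (0.2365 + 0.01968i)|11⟩

amp(|b₁b₂…⟩) = product of the factor amplitudes for bits b₁, b₂, …; only kets whose every factor amplitude is nonzero survive.
|00⟩: (0.9705)(0.1764) = 0.1712
|01⟩: (0.9705)(0.9843) = 0.9553
|10⟩: (0.2403 + 0.01999i)(0.1764) = (0.04239 + 0.003526i)
|11⟩: (0.2403 + 0.01999i)(0.9843) = (0.2365 + 0.01968i)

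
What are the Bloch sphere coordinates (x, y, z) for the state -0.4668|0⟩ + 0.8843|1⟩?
(-0.8256, 0, -0.5641)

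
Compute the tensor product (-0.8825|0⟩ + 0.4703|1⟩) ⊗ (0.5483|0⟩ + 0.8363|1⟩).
-0.4839|00⟩ - 0.738|01⟩ + 0.2579|10⟩ + 0.3933|11⟩

amp(|b₁b₂…⟩) = product of the factor amplitudes for bits b₁, b₂, …; only kets whose every factor amplitude is nonzero survive.
|00⟩: (-0.8825)(0.5483) = -0.4839
|01⟩: (-0.8825)(0.8363) = -0.738
|10⟩: (0.4703)(0.5483) = 0.2579
|11⟩: (0.4703)(0.8363) = 0.3933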